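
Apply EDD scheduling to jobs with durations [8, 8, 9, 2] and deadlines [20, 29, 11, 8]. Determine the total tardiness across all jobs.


Sort by due date (EDD order): [(2, 8), (9, 11), (8, 20), (8, 29)]
Compute completion times and tardiness:
  Job 1: p=2, d=8, C=2, tardiness=max(0,2-8)=0
  Job 2: p=9, d=11, C=11, tardiness=max(0,11-11)=0
  Job 3: p=8, d=20, C=19, tardiness=max(0,19-20)=0
  Job 4: p=8, d=29, C=27, tardiness=max(0,27-29)=0
Total tardiness = 0

0


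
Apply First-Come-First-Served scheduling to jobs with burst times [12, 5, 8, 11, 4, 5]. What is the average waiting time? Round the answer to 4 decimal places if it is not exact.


FCFS order (as given): [12, 5, 8, 11, 4, 5]
Waiting times:
  Job 1: wait = 0
  Job 2: wait = 12
  Job 3: wait = 17
  Job 4: wait = 25
  Job 5: wait = 36
  Job 6: wait = 40
Sum of waiting times = 130
Average waiting time = 130/6 = 21.6667

21.6667


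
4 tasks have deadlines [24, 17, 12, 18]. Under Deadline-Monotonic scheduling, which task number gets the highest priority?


Sort tasks by relative deadline (ascending):
  Task 3: deadline = 12
  Task 2: deadline = 17
  Task 4: deadline = 18
  Task 1: deadline = 24
Priority order (highest first): [3, 2, 4, 1]
Highest priority task = 3

3


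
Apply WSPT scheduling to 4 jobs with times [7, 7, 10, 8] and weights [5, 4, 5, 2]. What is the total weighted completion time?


Compute p/w ratios and sort ascending (WSPT): [(7, 5), (7, 4), (10, 5), (8, 2)]
Compute weighted completion times:
  Job (p=7,w=5): C=7, w*C=5*7=35
  Job (p=7,w=4): C=14, w*C=4*14=56
  Job (p=10,w=5): C=24, w*C=5*24=120
  Job (p=8,w=2): C=32, w*C=2*32=64
Total weighted completion time = 275

275


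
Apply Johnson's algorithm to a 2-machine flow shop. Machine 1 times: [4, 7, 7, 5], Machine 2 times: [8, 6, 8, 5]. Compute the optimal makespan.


Apply Johnson's rule:
  Group 1 (a <= b): [(1, 4, 8), (4, 5, 5), (3, 7, 8)]
  Group 2 (a > b): [(2, 7, 6)]
Optimal job order: [1, 4, 3, 2]
Schedule:
  Job 1: M1 done at 4, M2 done at 12
  Job 4: M1 done at 9, M2 done at 17
  Job 3: M1 done at 16, M2 done at 25
  Job 2: M1 done at 23, M2 done at 31
Makespan = 31

31


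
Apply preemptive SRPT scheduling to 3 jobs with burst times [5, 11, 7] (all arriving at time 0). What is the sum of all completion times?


Since all jobs arrive at t=0, SRPT equals SPT ordering.
SPT order: [5, 7, 11]
Completion times:
  Job 1: p=5, C=5
  Job 2: p=7, C=12
  Job 3: p=11, C=23
Total completion time = 5 + 12 + 23 = 40

40


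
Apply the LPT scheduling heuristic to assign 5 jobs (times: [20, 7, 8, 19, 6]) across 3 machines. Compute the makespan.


Sort jobs in decreasing order (LPT): [20, 19, 8, 7, 6]
Assign each job to the least loaded machine:
  Machine 1: jobs [20], load = 20
  Machine 2: jobs [19], load = 19
  Machine 3: jobs [8, 7, 6], load = 21
Makespan = max load = 21

21


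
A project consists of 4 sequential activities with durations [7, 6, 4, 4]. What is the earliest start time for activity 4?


Activity 4 starts after activities 1 through 3 complete.
Predecessor durations: [7, 6, 4]
ES = 7 + 6 + 4 = 17

17


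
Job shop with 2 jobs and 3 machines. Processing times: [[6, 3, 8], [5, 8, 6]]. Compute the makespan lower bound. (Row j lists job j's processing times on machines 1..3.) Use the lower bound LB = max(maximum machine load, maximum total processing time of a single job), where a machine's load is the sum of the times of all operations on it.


Machine loads:
  Machine 1: 6 + 5 = 11
  Machine 2: 3 + 8 = 11
  Machine 3: 8 + 6 = 14
Max machine load = 14
Job totals:
  Job 1: 17
  Job 2: 19
Max job total = 19
Lower bound = max(14, 19) = 19

19


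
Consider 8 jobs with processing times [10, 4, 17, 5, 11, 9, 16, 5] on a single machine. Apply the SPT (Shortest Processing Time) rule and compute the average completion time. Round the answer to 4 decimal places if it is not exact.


Sort jobs by processing time (SPT order): [4, 5, 5, 9, 10, 11, 16, 17]
Compute completion times sequentially:
  Job 1: processing = 4, completes at 4
  Job 2: processing = 5, completes at 9
  Job 3: processing = 5, completes at 14
  Job 4: processing = 9, completes at 23
  Job 5: processing = 10, completes at 33
  Job 6: processing = 11, completes at 44
  Job 7: processing = 16, completes at 60
  Job 8: processing = 17, completes at 77
Sum of completion times = 264
Average completion time = 264/8 = 33.0

33.0


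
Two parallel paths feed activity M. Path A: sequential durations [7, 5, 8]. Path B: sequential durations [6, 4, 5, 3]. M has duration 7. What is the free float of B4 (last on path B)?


ES(B4) = sum of predecessors on chain B = 15
EF(B4) = ES + duration = 15 + 3 = 18
Successor of B4 is M. ES(M) = max(sum(A), sum(B)) = max(20, 18) = 20
Free float = ES(successor) - EF(current) = 20 - 18 = 2

2


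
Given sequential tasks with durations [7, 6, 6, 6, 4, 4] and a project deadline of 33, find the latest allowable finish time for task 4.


LF(activity 4) = deadline - sum of successor durations
Successors: activities 5 through 6 with durations [4, 4]
Sum of successor durations = 8
LF = 33 - 8 = 25

25


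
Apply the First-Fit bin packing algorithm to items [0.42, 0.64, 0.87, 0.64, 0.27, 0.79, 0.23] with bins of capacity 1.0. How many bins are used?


Place items sequentially using First-Fit:
  Item 0.42 -> new Bin 1
  Item 0.64 -> new Bin 2
  Item 0.87 -> new Bin 3
  Item 0.64 -> new Bin 4
  Item 0.27 -> Bin 1 (now 0.69)
  Item 0.79 -> new Bin 5
  Item 0.23 -> Bin 1 (now 0.92)
Total bins used = 5

5


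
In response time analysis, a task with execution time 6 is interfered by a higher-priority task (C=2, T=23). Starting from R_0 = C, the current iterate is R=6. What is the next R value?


R_next = C + ceil(R_prev / T_hp) * C_hp
ceil(6 / 23) = ceil(0.2609) = 1
Interference = 1 * 2 = 2
R_next = 6 + 2 = 8

8


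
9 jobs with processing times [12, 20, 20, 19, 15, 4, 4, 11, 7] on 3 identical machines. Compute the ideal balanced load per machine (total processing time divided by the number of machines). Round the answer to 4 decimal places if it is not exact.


Total processing time = 12 + 20 + 20 + 19 + 15 + 4 + 4 + 11 + 7 = 112
Number of machines = 3
Ideal balanced load = 112 / 3 = 37.3333

37.3333


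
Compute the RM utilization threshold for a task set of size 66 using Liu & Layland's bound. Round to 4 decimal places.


Compute 2^(1/66) = 1.0105575720
Subtract 1: 1.0105575720 - 1 = 0.0105575720
Multiply by n: 66 * 0.0105575720 = 0.6967997520
Round to 4 dp: 0.6968

0.6968


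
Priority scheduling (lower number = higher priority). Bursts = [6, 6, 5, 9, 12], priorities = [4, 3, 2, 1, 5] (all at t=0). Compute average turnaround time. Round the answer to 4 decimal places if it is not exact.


Sort by priority (ascending = highest first):
Order: [(1, 9), (2, 5), (3, 6), (4, 6), (5, 12)]
Completion times:
  Priority 1, burst=9, C=9
  Priority 2, burst=5, C=14
  Priority 3, burst=6, C=20
  Priority 4, burst=6, C=26
  Priority 5, burst=12, C=38
Average turnaround = 107/5 = 21.4

21.4


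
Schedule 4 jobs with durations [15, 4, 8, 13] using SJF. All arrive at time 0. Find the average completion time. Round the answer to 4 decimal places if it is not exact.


SJF order (ascending): [4, 8, 13, 15]
Completion times:
  Job 1: burst=4, C=4
  Job 2: burst=8, C=12
  Job 3: burst=13, C=25
  Job 4: burst=15, C=40
Average completion = 81/4 = 20.25

20.25


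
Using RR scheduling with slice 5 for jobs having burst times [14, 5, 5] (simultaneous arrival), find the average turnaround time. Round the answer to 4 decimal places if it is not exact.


Time quantum = 5
Execution trace:
  J1 runs 5 units, time = 5
  J2 runs 5 units, time = 10
  J3 runs 5 units, time = 15
  J1 runs 5 units, time = 20
  J1 runs 4 units, time = 24
Finish times: [24, 10, 15]
Average turnaround = 49/3 = 16.3333

16.3333


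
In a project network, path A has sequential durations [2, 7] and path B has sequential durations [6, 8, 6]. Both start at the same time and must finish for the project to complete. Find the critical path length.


Path A total = 2 + 7 = 9
Path B total = 6 + 8 + 6 = 20
Critical path = longest path = max(9, 20) = 20

20


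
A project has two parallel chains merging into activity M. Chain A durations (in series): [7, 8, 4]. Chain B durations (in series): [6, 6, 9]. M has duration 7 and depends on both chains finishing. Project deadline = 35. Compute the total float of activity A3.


Forward pass: ES(A3) = sum of predecessors on chain A = 15
EF = ES + duration = 15 + 4 = 19
Backward pass: LF(M) = deadline = 35; LS(M) = 35 - 7 = 28
LF(A3) = LS(M) - sum(successors on chain A) = 28 - 0 = 28
LS = LF - duration = 28 - 4 = 24
Total float = LS - ES = 24 - 15 = 9

9


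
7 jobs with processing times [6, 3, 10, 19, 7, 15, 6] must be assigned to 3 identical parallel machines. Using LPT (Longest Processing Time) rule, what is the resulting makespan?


Sort jobs in decreasing order (LPT): [19, 15, 10, 7, 6, 6, 3]
Assign each job to the least loaded machine:
  Machine 1: jobs [19, 3], load = 22
  Machine 2: jobs [15, 6], load = 21
  Machine 3: jobs [10, 7, 6], load = 23
Makespan = max load = 23

23


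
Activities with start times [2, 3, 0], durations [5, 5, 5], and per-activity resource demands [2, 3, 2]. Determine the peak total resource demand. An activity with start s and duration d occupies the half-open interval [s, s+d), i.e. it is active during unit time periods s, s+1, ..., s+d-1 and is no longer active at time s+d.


Each activity i is active on [start_i, start_i + duration_i).
Compute total resource usage per time slot:
  t=0: active resources = [2], total = 2
  t=1: active resources = [2], total = 2
  t=2: active resources = [2, 2], total = 4
  t=3: active resources = [2, 3, 2], total = 7
  t=4: active resources = [2, 3, 2], total = 7
  t=5: active resources = [2, 3], total = 5
  t=6: active resources = [2, 3], total = 5
  t=7: active resources = [3], total = 3
Peak resource demand = 7

7


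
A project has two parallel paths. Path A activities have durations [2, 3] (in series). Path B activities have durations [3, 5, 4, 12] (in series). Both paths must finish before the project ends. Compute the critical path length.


Path A total = 2 + 3 = 5
Path B total = 3 + 5 + 4 + 12 = 24
Critical path = longest path = max(5, 24) = 24

24


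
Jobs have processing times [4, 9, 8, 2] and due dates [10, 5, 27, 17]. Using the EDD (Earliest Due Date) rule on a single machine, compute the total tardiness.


Sort by due date (EDD order): [(9, 5), (4, 10), (2, 17), (8, 27)]
Compute completion times and tardiness:
  Job 1: p=9, d=5, C=9, tardiness=max(0,9-5)=4
  Job 2: p=4, d=10, C=13, tardiness=max(0,13-10)=3
  Job 3: p=2, d=17, C=15, tardiness=max(0,15-17)=0
  Job 4: p=8, d=27, C=23, tardiness=max(0,23-27)=0
Total tardiness = 7

7


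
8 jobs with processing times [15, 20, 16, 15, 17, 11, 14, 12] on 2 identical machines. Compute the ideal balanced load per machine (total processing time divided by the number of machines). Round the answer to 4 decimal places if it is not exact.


Total processing time = 15 + 20 + 16 + 15 + 17 + 11 + 14 + 12 = 120
Number of machines = 2
Ideal balanced load = 120 / 2 = 60.0

60.0


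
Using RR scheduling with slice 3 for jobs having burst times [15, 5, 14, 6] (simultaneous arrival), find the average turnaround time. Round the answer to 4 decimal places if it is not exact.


Time quantum = 3
Execution trace:
  J1 runs 3 units, time = 3
  J2 runs 3 units, time = 6
  J3 runs 3 units, time = 9
  J4 runs 3 units, time = 12
  J1 runs 3 units, time = 15
  J2 runs 2 units, time = 17
  J3 runs 3 units, time = 20
  J4 runs 3 units, time = 23
  J1 runs 3 units, time = 26
  J3 runs 3 units, time = 29
  J1 runs 3 units, time = 32
  J3 runs 3 units, time = 35
  J1 runs 3 units, time = 38
  J3 runs 2 units, time = 40
Finish times: [38, 17, 40, 23]
Average turnaround = 118/4 = 29.5

29.5


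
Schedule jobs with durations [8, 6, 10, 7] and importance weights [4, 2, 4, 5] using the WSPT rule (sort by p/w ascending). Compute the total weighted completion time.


Compute p/w ratios and sort ascending (WSPT): [(7, 5), (8, 4), (10, 4), (6, 2)]
Compute weighted completion times:
  Job (p=7,w=5): C=7, w*C=5*7=35
  Job (p=8,w=4): C=15, w*C=4*15=60
  Job (p=10,w=4): C=25, w*C=4*25=100
  Job (p=6,w=2): C=31, w*C=2*31=62
Total weighted completion time = 257

257


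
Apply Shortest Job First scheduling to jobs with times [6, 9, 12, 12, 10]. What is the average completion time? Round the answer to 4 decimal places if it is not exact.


SJF order (ascending): [6, 9, 10, 12, 12]
Completion times:
  Job 1: burst=6, C=6
  Job 2: burst=9, C=15
  Job 3: burst=10, C=25
  Job 4: burst=12, C=37
  Job 5: burst=12, C=49
Average completion = 132/5 = 26.4

26.4


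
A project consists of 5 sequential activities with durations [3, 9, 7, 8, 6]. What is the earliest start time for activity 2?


Activity 2 starts after activities 1 through 1 complete.
Predecessor durations: [3]
ES = 3 = 3

3


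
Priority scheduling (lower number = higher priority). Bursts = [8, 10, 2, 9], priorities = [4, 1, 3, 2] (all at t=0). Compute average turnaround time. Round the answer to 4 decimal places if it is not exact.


Sort by priority (ascending = highest first):
Order: [(1, 10), (2, 9), (3, 2), (4, 8)]
Completion times:
  Priority 1, burst=10, C=10
  Priority 2, burst=9, C=19
  Priority 3, burst=2, C=21
  Priority 4, burst=8, C=29
Average turnaround = 79/4 = 19.75

19.75


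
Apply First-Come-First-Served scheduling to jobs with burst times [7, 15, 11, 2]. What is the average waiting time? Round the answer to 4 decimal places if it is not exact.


FCFS order (as given): [7, 15, 11, 2]
Waiting times:
  Job 1: wait = 0
  Job 2: wait = 7
  Job 3: wait = 22
  Job 4: wait = 33
Sum of waiting times = 62
Average waiting time = 62/4 = 15.5

15.5


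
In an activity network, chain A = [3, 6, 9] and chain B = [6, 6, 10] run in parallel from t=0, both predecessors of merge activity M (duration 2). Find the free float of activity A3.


ES(A3) = sum of predecessors on chain A = 9
EF(A3) = ES + duration = 9 + 9 = 18
Successor of A3 is M. ES(M) = max(sum(A), sum(B)) = max(18, 22) = 22
Free float = ES(successor) - EF(current) = 22 - 18 = 4

4


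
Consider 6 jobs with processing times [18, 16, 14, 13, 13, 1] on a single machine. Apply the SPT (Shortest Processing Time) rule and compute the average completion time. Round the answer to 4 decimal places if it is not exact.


Sort jobs by processing time (SPT order): [1, 13, 13, 14, 16, 18]
Compute completion times sequentially:
  Job 1: processing = 1, completes at 1
  Job 2: processing = 13, completes at 14
  Job 3: processing = 13, completes at 27
  Job 4: processing = 14, completes at 41
  Job 5: processing = 16, completes at 57
  Job 6: processing = 18, completes at 75
Sum of completion times = 215
Average completion time = 215/6 = 35.8333

35.8333


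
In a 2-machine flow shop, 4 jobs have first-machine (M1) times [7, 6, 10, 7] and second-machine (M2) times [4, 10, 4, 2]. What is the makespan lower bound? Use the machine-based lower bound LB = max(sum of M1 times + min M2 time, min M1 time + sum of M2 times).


LB1 = sum(M1 times) + min(M2 times) = 30 + 2 = 32
LB2 = min(M1 times) + sum(M2 times) = 6 + 20 = 26
Lower bound = max(LB1, LB2) = max(32, 26) = 32

32


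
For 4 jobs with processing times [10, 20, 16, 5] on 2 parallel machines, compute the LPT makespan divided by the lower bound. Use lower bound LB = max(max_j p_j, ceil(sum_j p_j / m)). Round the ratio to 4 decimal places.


LPT order: [20, 16, 10, 5]
Machine loads after assignment: [25, 26]
LPT makespan = 26
Lower bound = max(max_job, ceil(total/2)) = max(20, 26) = 26
Ratio = 26 / 26 = 1.0

1.0


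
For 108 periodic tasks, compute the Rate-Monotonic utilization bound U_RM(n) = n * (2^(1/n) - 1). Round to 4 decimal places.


Compute 2^(1/108) = 1.0064386691
Subtract 1: 1.0064386691 - 1 = 0.0064386691
Multiply by n: 108 * 0.0064386691 = 0.6953762628
Round to 4 dp: 0.6954

0.6954


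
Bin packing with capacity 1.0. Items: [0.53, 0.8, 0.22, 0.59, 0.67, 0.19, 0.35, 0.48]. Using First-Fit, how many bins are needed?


Place items sequentially using First-Fit:
  Item 0.53 -> new Bin 1
  Item 0.8 -> new Bin 2
  Item 0.22 -> Bin 1 (now 0.75)
  Item 0.59 -> new Bin 3
  Item 0.67 -> new Bin 4
  Item 0.19 -> Bin 1 (now 0.94)
  Item 0.35 -> Bin 3 (now 0.94)
  Item 0.48 -> new Bin 5
Total bins used = 5

5


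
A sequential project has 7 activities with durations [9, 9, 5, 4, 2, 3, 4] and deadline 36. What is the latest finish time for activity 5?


LF(activity 5) = deadline - sum of successor durations
Successors: activities 6 through 7 with durations [3, 4]
Sum of successor durations = 7
LF = 36 - 7 = 29

29


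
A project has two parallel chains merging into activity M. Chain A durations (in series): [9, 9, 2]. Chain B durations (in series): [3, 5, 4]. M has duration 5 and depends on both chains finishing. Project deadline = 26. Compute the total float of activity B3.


Forward pass: ES(B3) = sum of predecessors on chain B = 8
EF = ES + duration = 8 + 4 = 12
Backward pass: LF(M) = deadline = 26; LS(M) = 26 - 5 = 21
LF(B3) = LS(M) - sum(successors on chain B) = 21 - 0 = 21
LS = LF - duration = 21 - 4 = 17
Total float = LS - ES = 17 - 8 = 9

9


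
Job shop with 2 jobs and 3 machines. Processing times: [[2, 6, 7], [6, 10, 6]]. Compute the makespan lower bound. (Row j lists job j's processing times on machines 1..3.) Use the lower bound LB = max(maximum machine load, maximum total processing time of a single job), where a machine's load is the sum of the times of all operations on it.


Machine loads:
  Machine 1: 2 + 6 = 8
  Machine 2: 6 + 10 = 16
  Machine 3: 7 + 6 = 13
Max machine load = 16
Job totals:
  Job 1: 15
  Job 2: 22
Max job total = 22
Lower bound = max(16, 22) = 22

22


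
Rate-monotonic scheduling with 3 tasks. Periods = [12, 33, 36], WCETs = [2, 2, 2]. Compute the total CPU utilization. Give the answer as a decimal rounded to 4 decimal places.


Compute individual utilizations (exact fractions):
  Task 1: C/T = 2/12 = 1/6 (approx. 0.1667)
  Task 2: C/T = 2/33 (approx. 0.0606)
  Task 3: C/T = 2/36 = 1/18 (approx. 0.0556)
Total utilization U = 1/6 + 2/33 + 1/18 = 28/99
Rounded to 4 decimal places: U = 0.2828
RM (Liu & Layland) bound for 3 tasks = 0.779763; compare with U = 28/99 (approx. 0.282828)
U <= bound, so schedulable by RM sufficient condition.

0.2828


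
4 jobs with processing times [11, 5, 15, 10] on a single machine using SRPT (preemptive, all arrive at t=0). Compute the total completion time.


Since all jobs arrive at t=0, SRPT equals SPT ordering.
SPT order: [5, 10, 11, 15]
Completion times:
  Job 1: p=5, C=5
  Job 2: p=10, C=15
  Job 3: p=11, C=26
  Job 4: p=15, C=41
Total completion time = 5 + 15 + 26 + 41 = 87

87


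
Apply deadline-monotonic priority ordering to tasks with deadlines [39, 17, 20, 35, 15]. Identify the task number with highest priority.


Sort tasks by relative deadline (ascending):
  Task 5: deadline = 15
  Task 2: deadline = 17
  Task 3: deadline = 20
  Task 4: deadline = 35
  Task 1: deadline = 39
Priority order (highest first): [5, 2, 3, 4, 1]
Highest priority task = 5

5


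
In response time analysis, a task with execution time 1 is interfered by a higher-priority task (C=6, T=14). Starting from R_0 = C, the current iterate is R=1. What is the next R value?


R_next = C + ceil(R_prev / T_hp) * C_hp
ceil(1 / 14) = ceil(0.0714) = 1
Interference = 1 * 6 = 6
R_next = 1 + 6 = 7

7


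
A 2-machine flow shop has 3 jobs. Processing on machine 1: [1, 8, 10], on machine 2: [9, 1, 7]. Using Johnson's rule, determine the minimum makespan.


Apply Johnson's rule:
  Group 1 (a <= b): [(1, 1, 9)]
  Group 2 (a > b): [(3, 10, 7), (2, 8, 1)]
Optimal job order: [1, 3, 2]
Schedule:
  Job 1: M1 done at 1, M2 done at 10
  Job 3: M1 done at 11, M2 done at 18
  Job 2: M1 done at 19, M2 done at 20
Makespan = 20

20


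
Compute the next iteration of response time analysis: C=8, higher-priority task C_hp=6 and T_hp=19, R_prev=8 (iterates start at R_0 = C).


R_next = C + ceil(R_prev / T_hp) * C_hp
ceil(8 / 19) = ceil(0.4211) = 1
Interference = 1 * 6 = 6
R_next = 8 + 6 = 14

14


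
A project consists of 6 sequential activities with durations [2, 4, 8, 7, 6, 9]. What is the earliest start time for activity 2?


Activity 2 starts after activities 1 through 1 complete.
Predecessor durations: [2]
ES = 2 = 2

2


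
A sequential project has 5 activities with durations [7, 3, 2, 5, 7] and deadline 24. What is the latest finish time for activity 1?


LF(activity 1) = deadline - sum of successor durations
Successors: activities 2 through 5 with durations [3, 2, 5, 7]
Sum of successor durations = 17
LF = 24 - 17 = 7

7


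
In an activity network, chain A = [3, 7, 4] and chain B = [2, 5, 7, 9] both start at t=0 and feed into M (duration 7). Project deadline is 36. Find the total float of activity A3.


Forward pass: ES(A3) = sum of predecessors on chain A = 10
EF = ES + duration = 10 + 4 = 14
Backward pass: LF(M) = deadline = 36; LS(M) = 36 - 7 = 29
LF(A3) = LS(M) - sum(successors on chain A) = 29 - 0 = 29
LS = LF - duration = 29 - 4 = 25
Total float = LS - ES = 25 - 10 = 15

15


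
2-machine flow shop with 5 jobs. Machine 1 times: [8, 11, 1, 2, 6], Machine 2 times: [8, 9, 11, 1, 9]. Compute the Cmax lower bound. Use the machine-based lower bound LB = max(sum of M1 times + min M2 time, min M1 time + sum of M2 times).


LB1 = sum(M1 times) + min(M2 times) = 28 + 1 = 29
LB2 = min(M1 times) + sum(M2 times) = 1 + 38 = 39
Lower bound = max(LB1, LB2) = max(29, 39) = 39

39


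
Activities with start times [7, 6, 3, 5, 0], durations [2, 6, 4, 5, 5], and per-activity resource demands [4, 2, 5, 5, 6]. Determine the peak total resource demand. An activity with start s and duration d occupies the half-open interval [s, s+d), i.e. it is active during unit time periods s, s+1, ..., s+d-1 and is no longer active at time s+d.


Each activity i is active on [start_i, start_i + duration_i).
Compute total resource usage per time slot:
  t=0: active resources = [6], total = 6
  t=1: active resources = [6], total = 6
  t=2: active resources = [6], total = 6
  t=3: active resources = [5, 6], total = 11
  t=4: active resources = [5, 6], total = 11
  t=5: active resources = [5, 5], total = 10
  t=6: active resources = [2, 5, 5], total = 12
  t=7: active resources = [4, 2, 5], total = 11
  t=8: active resources = [4, 2, 5], total = 11
  t=9: active resources = [2, 5], total = 7
  t=10: active resources = [2], total = 2
  t=11: active resources = [2], total = 2
Peak resource demand = 12

12


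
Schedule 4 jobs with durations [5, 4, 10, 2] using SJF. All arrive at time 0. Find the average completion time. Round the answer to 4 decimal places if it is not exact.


SJF order (ascending): [2, 4, 5, 10]
Completion times:
  Job 1: burst=2, C=2
  Job 2: burst=4, C=6
  Job 3: burst=5, C=11
  Job 4: burst=10, C=21
Average completion = 40/4 = 10.0

10.0


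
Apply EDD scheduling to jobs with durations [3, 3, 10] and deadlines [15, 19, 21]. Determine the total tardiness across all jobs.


Sort by due date (EDD order): [(3, 15), (3, 19), (10, 21)]
Compute completion times and tardiness:
  Job 1: p=3, d=15, C=3, tardiness=max(0,3-15)=0
  Job 2: p=3, d=19, C=6, tardiness=max(0,6-19)=0
  Job 3: p=10, d=21, C=16, tardiness=max(0,16-21)=0
Total tardiness = 0

0


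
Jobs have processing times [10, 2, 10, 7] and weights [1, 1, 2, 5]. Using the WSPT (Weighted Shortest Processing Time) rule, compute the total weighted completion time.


Compute p/w ratios and sort ascending (WSPT): [(7, 5), (2, 1), (10, 2), (10, 1)]
Compute weighted completion times:
  Job (p=7,w=5): C=7, w*C=5*7=35
  Job (p=2,w=1): C=9, w*C=1*9=9
  Job (p=10,w=2): C=19, w*C=2*19=38
  Job (p=10,w=1): C=29, w*C=1*29=29
Total weighted completion time = 111

111


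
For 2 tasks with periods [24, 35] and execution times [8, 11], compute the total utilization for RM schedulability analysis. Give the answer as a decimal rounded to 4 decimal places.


Compute individual utilizations (exact fractions):
  Task 1: C/T = 8/24 = 1/3 (approx. 0.3333)
  Task 2: C/T = 11/35 (approx. 0.3143)
Total utilization U = 1/3 + 11/35 = 68/105
Rounded to 4 decimal places: U = 0.6476
RM (Liu & Layland) bound for 2 tasks = 0.828427; compare with U = 68/105 (approx. 0.647619)
U <= bound, so schedulable by RM sufficient condition.

0.6476


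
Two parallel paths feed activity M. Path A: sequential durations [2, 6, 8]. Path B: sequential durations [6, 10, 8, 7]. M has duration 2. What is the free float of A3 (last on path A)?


ES(A3) = sum of predecessors on chain A = 8
EF(A3) = ES + duration = 8 + 8 = 16
Successor of A3 is M. ES(M) = max(sum(A), sum(B)) = max(16, 31) = 31
Free float = ES(successor) - EF(current) = 31 - 16 = 15

15


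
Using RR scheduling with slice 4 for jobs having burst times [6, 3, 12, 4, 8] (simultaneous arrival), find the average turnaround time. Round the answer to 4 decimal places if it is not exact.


Time quantum = 4
Execution trace:
  J1 runs 4 units, time = 4
  J2 runs 3 units, time = 7
  J3 runs 4 units, time = 11
  J4 runs 4 units, time = 15
  J5 runs 4 units, time = 19
  J1 runs 2 units, time = 21
  J3 runs 4 units, time = 25
  J5 runs 4 units, time = 29
  J3 runs 4 units, time = 33
Finish times: [21, 7, 33, 15, 29]
Average turnaround = 105/5 = 21.0

21.0


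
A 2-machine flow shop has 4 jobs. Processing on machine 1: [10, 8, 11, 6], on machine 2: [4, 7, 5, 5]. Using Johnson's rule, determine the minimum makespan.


Apply Johnson's rule:
  Group 1 (a <= b): []
  Group 2 (a > b): [(2, 8, 7), (3, 11, 5), (4, 6, 5), (1, 10, 4)]
Optimal job order: [2, 3, 4, 1]
Schedule:
  Job 2: M1 done at 8, M2 done at 15
  Job 3: M1 done at 19, M2 done at 24
  Job 4: M1 done at 25, M2 done at 30
  Job 1: M1 done at 35, M2 done at 39
Makespan = 39

39


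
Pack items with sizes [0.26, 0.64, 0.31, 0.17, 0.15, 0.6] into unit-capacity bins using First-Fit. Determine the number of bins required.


Place items sequentially using First-Fit:
  Item 0.26 -> new Bin 1
  Item 0.64 -> Bin 1 (now 0.9)
  Item 0.31 -> new Bin 2
  Item 0.17 -> Bin 2 (now 0.48)
  Item 0.15 -> Bin 2 (now 0.63)
  Item 0.6 -> new Bin 3
Total bins used = 3

3


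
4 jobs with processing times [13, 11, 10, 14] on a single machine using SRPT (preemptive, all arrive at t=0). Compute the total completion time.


Since all jobs arrive at t=0, SRPT equals SPT ordering.
SPT order: [10, 11, 13, 14]
Completion times:
  Job 1: p=10, C=10
  Job 2: p=11, C=21
  Job 3: p=13, C=34
  Job 4: p=14, C=48
Total completion time = 10 + 21 + 34 + 48 = 113

113


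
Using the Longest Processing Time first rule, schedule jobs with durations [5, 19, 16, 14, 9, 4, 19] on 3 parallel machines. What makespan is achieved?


Sort jobs in decreasing order (LPT): [19, 19, 16, 14, 9, 5, 4]
Assign each job to the least loaded machine:
  Machine 1: jobs [19, 9], load = 28
  Machine 2: jobs [19, 5, 4], load = 28
  Machine 3: jobs [16, 14], load = 30
Makespan = max load = 30

30


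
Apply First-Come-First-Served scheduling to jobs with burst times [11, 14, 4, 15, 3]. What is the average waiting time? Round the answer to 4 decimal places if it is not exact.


FCFS order (as given): [11, 14, 4, 15, 3]
Waiting times:
  Job 1: wait = 0
  Job 2: wait = 11
  Job 3: wait = 25
  Job 4: wait = 29
  Job 5: wait = 44
Sum of waiting times = 109
Average waiting time = 109/5 = 21.8

21.8


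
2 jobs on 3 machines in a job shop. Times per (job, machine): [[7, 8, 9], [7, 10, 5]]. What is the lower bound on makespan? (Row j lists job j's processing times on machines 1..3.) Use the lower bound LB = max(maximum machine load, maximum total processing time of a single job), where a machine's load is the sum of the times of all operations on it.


Machine loads:
  Machine 1: 7 + 7 = 14
  Machine 2: 8 + 10 = 18
  Machine 3: 9 + 5 = 14
Max machine load = 18
Job totals:
  Job 1: 24
  Job 2: 22
Max job total = 24
Lower bound = max(18, 24) = 24

24


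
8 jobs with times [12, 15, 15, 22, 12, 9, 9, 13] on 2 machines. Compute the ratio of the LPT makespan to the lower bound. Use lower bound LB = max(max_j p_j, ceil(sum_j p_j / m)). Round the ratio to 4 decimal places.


LPT order: [22, 15, 15, 13, 12, 12, 9, 9]
Machine loads after assignment: [56, 51]
LPT makespan = 56
Lower bound = max(max_job, ceil(total/2)) = max(22, 54) = 54
Ratio = 56 / 54 = 1.037

1.037


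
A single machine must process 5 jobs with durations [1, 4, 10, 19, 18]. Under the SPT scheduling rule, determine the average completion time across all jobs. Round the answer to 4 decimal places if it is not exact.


Sort jobs by processing time (SPT order): [1, 4, 10, 18, 19]
Compute completion times sequentially:
  Job 1: processing = 1, completes at 1
  Job 2: processing = 4, completes at 5
  Job 3: processing = 10, completes at 15
  Job 4: processing = 18, completes at 33
  Job 5: processing = 19, completes at 52
Sum of completion times = 106
Average completion time = 106/5 = 21.2

21.2


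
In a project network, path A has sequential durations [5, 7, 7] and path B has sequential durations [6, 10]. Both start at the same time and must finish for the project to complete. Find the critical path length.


Path A total = 5 + 7 + 7 = 19
Path B total = 6 + 10 = 16
Critical path = longest path = max(19, 16) = 19

19


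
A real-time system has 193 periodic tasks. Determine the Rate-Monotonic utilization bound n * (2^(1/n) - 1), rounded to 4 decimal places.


Compute 2^(1/193) = 1.0035978931
Subtract 1: 1.0035978931 - 1 = 0.0035978931
Multiply by n: 193 * 0.0035978931 = 0.6943933683
Round to 4 dp: 0.6944

0.6944


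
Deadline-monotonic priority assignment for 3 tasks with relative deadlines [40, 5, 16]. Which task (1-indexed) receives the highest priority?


Sort tasks by relative deadline (ascending):
  Task 2: deadline = 5
  Task 3: deadline = 16
  Task 1: deadline = 40
Priority order (highest first): [2, 3, 1]
Highest priority task = 2

2


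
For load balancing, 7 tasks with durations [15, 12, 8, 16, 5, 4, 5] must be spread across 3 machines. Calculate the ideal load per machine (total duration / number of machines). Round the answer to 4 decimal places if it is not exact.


Total processing time = 15 + 12 + 8 + 16 + 5 + 4 + 5 = 65
Number of machines = 3
Ideal balanced load = 65 / 3 = 21.6667

21.6667


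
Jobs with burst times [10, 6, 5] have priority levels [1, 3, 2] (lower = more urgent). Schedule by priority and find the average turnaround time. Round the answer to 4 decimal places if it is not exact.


Sort by priority (ascending = highest first):
Order: [(1, 10), (2, 5), (3, 6)]
Completion times:
  Priority 1, burst=10, C=10
  Priority 2, burst=5, C=15
  Priority 3, burst=6, C=21
Average turnaround = 46/3 = 15.3333

15.3333


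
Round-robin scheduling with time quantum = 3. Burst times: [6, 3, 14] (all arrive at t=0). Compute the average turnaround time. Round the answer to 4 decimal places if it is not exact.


Time quantum = 3
Execution trace:
  J1 runs 3 units, time = 3
  J2 runs 3 units, time = 6
  J3 runs 3 units, time = 9
  J1 runs 3 units, time = 12
  J3 runs 3 units, time = 15
  J3 runs 3 units, time = 18
  J3 runs 3 units, time = 21
  J3 runs 2 units, time = 23
Finish times: [12, 6, 23]
Average turnaround = 41/3 = 13.6667

13.6667


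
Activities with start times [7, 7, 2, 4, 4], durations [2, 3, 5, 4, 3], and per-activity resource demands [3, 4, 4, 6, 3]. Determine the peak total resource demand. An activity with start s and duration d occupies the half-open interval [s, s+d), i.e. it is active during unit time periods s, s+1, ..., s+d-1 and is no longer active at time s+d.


Each activity i is active on [start_i, start_i + duration_i).
Compute total resource usage per time slot:
  t=0: active resources = [], total = 0
  t=1: active resources = [], total = 0
  t=2: active resources = [4], total = 4
  t=3: active resources = [4], total = 4
  t=4: active resources = [4, 6, 3], total = 13
  t=5: active resources = [4, 6, 3], total = 13
  t=6: active resources = [4, 6, 3], total = 13
  t=7: active resources = [3, 4, 6], total = 13
  t=8: active resources = [3, 4], total = 7
  t=9: active resources = [4], total = 4
Peak resource demand = 13

13


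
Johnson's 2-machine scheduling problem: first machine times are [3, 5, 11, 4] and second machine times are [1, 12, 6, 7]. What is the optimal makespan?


Apply Johnson's rule:
  Group 1 (a <= b): [(4, 4, 7), (2, 5, 12)]
  Group 2 (a > b): [(3, 11, 6), (1, 3, 1)]
Optimal job order: [4, 2, 3, 1]
Schedule:
  Job 4: M1 done at 4, M2 done at 11
  Job 2: M1 done at 9, M2 done at 23
  Job 3: M1 done at 20, M2 done at 29
  Job 1: M1 done at 23, M2 done at 30
Makespan = 30

30


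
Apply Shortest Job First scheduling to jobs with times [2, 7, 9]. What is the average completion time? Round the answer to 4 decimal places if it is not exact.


SJF order (ascending): [2, 7, 9]
Completion times:
  Job 1: burst=2, C=2
  Job 2: burst=7, C=9
  Job 3: burst=9, C=18
Average completion = 29/3 = 9.6667

9.6667


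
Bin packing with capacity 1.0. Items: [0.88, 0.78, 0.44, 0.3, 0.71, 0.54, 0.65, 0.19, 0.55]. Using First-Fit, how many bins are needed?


Place items sequentially using First-Fit:
  Item 0.88 -> new Bin 1
  Item 0.78 -> new Bin 2
  Item 0.44 -> new Bin 3
  Item 0.3 -> Bin 3 (now 0.74)
  Item 0.71 -> new Bin 4
  Item 0.54 -> new Bin 5
  Item 0.65 -> new Bin 6
  Item 0.19 -> Bin 2 (now 0.97)
  Item 0.55 -> new Bin 7
Total bins used = 7

7


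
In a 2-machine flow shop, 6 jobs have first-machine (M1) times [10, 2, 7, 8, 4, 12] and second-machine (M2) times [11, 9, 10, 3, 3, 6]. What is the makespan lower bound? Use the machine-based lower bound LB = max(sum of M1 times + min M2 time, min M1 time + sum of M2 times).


LB1 = sum(M1 times) + min(M2 times) = 43 + 3 = 46
LB2 = min(M1 times) + sum(M2 times) = 2 + 42 = 44
Lower bound = max(LB1, LB2) = max(46, 44) = 46

46


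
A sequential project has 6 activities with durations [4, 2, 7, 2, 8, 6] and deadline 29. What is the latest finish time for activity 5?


LF(activity 5) = deadline - sum of successor durations
Successors: activities 6 through 6 with durations [6]
Sum of successor durations = 6
LF = 29 - 6 = 23

23


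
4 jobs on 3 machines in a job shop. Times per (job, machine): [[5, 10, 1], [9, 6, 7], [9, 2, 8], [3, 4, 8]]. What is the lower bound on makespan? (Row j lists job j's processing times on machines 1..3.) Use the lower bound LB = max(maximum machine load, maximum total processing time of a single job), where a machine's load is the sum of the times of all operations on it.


Machine loads:
  Machine 1: 5 + 9 + 9 + 3 = 26
  Machine 2: 10 + 6 + 2 + 4 = 22
  Machine 3: 1 + 7 + 8 + 8 = 24
Max machine load = 26
Job totals:
  Job 1: 16
  Job 2: 22
  Job 3: 19
  Job 4: 15
Max job total = 22
Lower bound = max(26, 22) = 26

26


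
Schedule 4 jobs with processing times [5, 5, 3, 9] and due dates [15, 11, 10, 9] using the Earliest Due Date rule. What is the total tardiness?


Sort by due date (EDD order): [(9, 9), (3, 10), (5, 11), (5, 15)]
Compute completion times and tardiness:
  Job 1: p=9, d=9, C=9, tardiness=max(0,9-9)=0
  Job 2: p=3, d=10, C=12, tardiness=max(0,12-10)=2
  Job 3: p=5, d=11, C=17, tardiness=max(0,17-11)=6
  Job 4: p=5, d=15, C=22, tardiness=max(0,22-15)=7
Total tardiness = 15

15


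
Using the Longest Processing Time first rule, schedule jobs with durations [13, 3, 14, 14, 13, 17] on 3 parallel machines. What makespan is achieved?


Sort jobs in decreasing order (LPT): [17, 14, 14, 13, 13, 3]
Assign each job to the least loaded machine:
  Machine 1: jobs [17, 3], load = 20
  Machine 2: jobs [14, 13], load = 27
  Machine 3: jobs [14, 13], load = 27
Makespan = max load = 27

27


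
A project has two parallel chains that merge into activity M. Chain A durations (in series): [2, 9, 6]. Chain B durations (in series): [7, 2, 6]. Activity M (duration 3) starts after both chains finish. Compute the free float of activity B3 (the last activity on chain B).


ES(B3) = sum of predecessors on chain B = 9
EF(B3) = ES + duration = 9 + 6 = 15
Successor of B3 is M. ES(M) = max(sum(A), sum(B)) = max(17, 15) = 17
Free float = ES(successor) - EF(current) = 17 - 15 = 2

2


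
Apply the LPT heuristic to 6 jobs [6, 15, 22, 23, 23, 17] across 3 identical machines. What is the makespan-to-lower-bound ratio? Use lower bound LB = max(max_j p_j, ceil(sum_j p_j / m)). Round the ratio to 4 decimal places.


LPT order: [23, 23, 22, 17, 15, 6]
Machine loads after assignment: [38, 29, 39]
LPT makespan = 39
Lower bound = max(max_job, ceil(total/3)) = max(23, 36) = 36
Ratio = 39 / 36 = 1.0833

1.0833


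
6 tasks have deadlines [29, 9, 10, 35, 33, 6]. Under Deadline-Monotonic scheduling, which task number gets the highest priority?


Sort tasks by relative deadline (ascending):
  Task 6: deadline = 6
  Task 2: deadline = 9
  Task 3: deadline = 10
  Task 1: deadline = 29
  Task 5: deadline = 33
  Task 4: deadline = 35
Priority order (highest first): [6, 2, 3, 1, 5, 4]
Highest priority task = 6

6


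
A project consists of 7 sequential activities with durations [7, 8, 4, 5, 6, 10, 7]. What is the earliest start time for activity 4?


Activity 4 starts after activities 1 through 3 complete.
Predecessor durations: [7, 8, 4]
ES = 7 + 8 + 4 = 19

19


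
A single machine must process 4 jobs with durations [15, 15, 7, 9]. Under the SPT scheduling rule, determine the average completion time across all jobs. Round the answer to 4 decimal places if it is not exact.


Sort jobs by processing time (SPT order): [7, 9, 15, 15]
Compute completion times sequentially:
  Job 1: processing = 7, completes at 7
  Job 2: processing = 9, completes at 16
  Job 3: processing = 15, completes at 31
  Job 4: processing = 15, completes at 46
Sum of completion times = 100
Average completion time = 100/4 = 25.0

25.0


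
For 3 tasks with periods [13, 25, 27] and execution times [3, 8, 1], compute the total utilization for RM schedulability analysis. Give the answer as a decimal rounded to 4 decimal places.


Compute individual utilizations (exact fractions):
  Task 1: C/T = 3/13 (approx. 0.2308)
  Task 2: C/T = 8/25 (approx. 0.32)
  Task 3: C/T = 1/27 (approx. 0.037)
Total utilization U = 3/13 + 8/25 + 1/27 = 5158/8775
Rounded to 4 decimal places: U = 0.5878
RM (Liu & Layland) bound for 3 tasks = 0.779763; compare with U = 5158/8775 (approx. 0.587806)
U <= bound, so schedulable by RM sufficient condition.

0.5878


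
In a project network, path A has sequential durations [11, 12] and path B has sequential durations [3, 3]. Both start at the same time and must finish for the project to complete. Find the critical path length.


Path A total = 11 + 12 = 23
Path B total = 3 + 3 = 6
Critical path = longest path = max(23, 6) = 23

23


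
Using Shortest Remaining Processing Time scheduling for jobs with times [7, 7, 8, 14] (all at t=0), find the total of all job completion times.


Since all jobs arrive at t=0, SRPT equals SPT ordering.
SPT order: [7, 7, 8, 14]
Completion times:
  Job 1: p=7, C=7
  Job 2: p=7, C=14
  Job 3: p=8, C=22
  Job 4: p=14, C=36
Total completion time = 7 + 14 + 22 + 36 = 79

79


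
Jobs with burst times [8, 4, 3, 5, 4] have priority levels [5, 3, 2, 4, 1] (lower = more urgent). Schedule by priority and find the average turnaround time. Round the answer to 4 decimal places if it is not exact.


Sort by priority (ascending = highest first):
Order: [(1, 4), (2, 3), (3, 4), (4, 5), (5, 8)]
Completion times:
  Priority 1, burst=4, C=4
  Priority 2, burst=3, C=7
  Priority 3, burst=4, C=11
  Priority 4, burst=5, C=16
  Priority 5, burst=8, C=24
Average turnaround = 62/5 = 12.4

12.4


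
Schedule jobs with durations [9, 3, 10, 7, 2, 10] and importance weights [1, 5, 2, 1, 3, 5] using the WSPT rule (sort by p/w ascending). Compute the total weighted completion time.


Compute p/w ratios and sort ascending (WSPT): [(3, 5), (2, 3), (10, 5), (10, 2), (7, 1), (9, 1)]
Compute weighted completion times:
  Job (p=3,w=5): C=3, w*C=5*3=15
  Job (p=2,w=3): C=5, w*C=3*5=15
  Job (p=10,w=5): C=15, w*C=5*15=75
  Job (p=10,w=2): C=25, w*C=2*25=50
  Job (p=7,w=1): C=32, w*C=1*32=32
  Job (p=9,w=1): C=41, w*C=1*41=41
Total weighted completion time = 228

228
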